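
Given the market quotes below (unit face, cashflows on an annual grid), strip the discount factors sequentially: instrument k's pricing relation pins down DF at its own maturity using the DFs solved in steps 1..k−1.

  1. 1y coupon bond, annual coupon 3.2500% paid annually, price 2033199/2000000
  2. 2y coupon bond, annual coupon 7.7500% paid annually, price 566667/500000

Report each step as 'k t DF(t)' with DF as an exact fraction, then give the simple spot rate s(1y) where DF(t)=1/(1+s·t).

1 1 4923/5000
2 2 981/1000
s(1y) = (1/(4923/5000) − 1)/(1) = 77/4923 ≈ 1.5641%

step 1 [1y] bond c/1=13/400: DF=(2033199/2000000 − 13/400·(0))/(1+13/400) = 4923/5000 ≈ 0.984600
step 2 [2y] bond c/1=31/400: DF=(566667/500000 − 31/400·(0.984600))/(1+31/400) = 981/1000 ≈ 0.981000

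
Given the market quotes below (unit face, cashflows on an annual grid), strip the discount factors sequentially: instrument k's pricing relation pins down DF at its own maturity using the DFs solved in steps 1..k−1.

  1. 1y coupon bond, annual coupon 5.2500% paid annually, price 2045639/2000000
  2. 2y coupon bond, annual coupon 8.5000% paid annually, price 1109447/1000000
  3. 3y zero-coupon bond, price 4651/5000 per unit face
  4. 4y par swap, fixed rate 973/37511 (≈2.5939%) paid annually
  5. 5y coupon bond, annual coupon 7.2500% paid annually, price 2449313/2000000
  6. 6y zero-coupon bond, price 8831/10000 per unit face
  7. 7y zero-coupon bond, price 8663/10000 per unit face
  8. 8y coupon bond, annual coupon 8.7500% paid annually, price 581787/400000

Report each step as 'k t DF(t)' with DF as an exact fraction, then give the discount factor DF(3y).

1 1 4859/5000
2 2 1183/1250
3 3 4651/5000
4 4 9027/10000
5 5 8883/10000
6 6 8831/10000
7 7 8663/10000
8 8 4117/5000
DF(3y) = 4651/5000 ≈ 0.930200

step 1 [1y] bond c/1=21/400: DF=(2045639/2000000 − 21/400·(0))/(1+21/400) = 4859/5000 ≈ 0.971800
step 2 [2y] bond c/1=17/200: DF=(1109447/1000000 − 17/200·(0.971800))/(1+17/200) = 1183/1250 ≈ 0.946400
step 3 [3y] zero: DF = P = 4651/5000 ≈ 0.930200
step 4 [4y] swap r/1=973/37511: DF=(1 − 973/37511·(0.971800+0.946400+0.930200))/(1+973/37511) = 9027/10000 ≈ 0.902700
step 5 [5y] bond c/1=29/400: DF=(2449313/2000000 − 29/400·(0.971800+0.946400+0.930200+0.902700))/(1+29/400) = 8883/10000 ≈ 0.888300
step 6 [6y] zero: DF = P = 8831/10000 ≈ 0.883100
step 7 [7y] zero: DF = P = 8663/10000 ≈ 0.866300
step 8 [8y] bond c/1=7/80: DF=(581787/400000 − 7/80·(0.971800+0.946400+0.930200+0.902700+0.888300+0.883100+0.866300))/(1+7/80) = 4117/5000 ≈ 0.823400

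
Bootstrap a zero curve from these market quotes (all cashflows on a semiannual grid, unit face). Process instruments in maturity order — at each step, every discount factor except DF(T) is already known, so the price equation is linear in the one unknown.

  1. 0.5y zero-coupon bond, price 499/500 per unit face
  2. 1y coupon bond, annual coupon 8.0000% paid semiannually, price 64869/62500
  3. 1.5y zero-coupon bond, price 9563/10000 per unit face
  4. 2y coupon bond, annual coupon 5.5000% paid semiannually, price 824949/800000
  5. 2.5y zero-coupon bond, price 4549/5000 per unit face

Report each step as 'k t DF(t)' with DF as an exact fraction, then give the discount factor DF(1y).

step 1 [0.5y] zero: DF = P = 499/500 ≈ 0.998000
step 2 [1y] bond c/2=1/25: DF=(64869/62500 − 1/25·(0.998000))/(1+1/25) = 2399/2500 ≈ 0.959600
step 3 [1.5y] zero: DF = P = 9563/10000 ≈ 0.956300
step 4 [2y] bond c/2=11/400: DF=(824949/800000 − 11/400·(0.998000+0.959600+0.956300))/(1+11/400) = 1157/1250 ≈ 0.925600
step 5 [2.5y] zero: DF = P = 4549/5000 ≈ 0.909800

1 1/2 499/500
2 1 2399/2500
3 3/2 9563/10000
4 2 1157/1250
5 5/2 4549/5000
DF(1y) = 2399/2500 ≈ 0.959600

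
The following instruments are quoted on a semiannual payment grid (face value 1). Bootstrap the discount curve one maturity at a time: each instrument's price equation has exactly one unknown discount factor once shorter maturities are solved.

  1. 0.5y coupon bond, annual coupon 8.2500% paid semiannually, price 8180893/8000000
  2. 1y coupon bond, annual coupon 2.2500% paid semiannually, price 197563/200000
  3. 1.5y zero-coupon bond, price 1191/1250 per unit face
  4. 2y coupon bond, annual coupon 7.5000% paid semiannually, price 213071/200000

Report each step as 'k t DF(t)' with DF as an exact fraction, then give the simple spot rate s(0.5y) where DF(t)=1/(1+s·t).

step 1 [0.5y] bond c/2=33/800: DF=(8180893/8000000 − 33/800·(0))/(1+33/800) = 9821/10000 ≈ 0.982100
step 2 [1y] bond c/2=9/800: DF=(197563/200000 − 9/800·(0.982100))/(1+9/800) = 9659/10000 ≈ 0.965900
step 3 [1.5y] zero: DF = P = 1191/1250 ≈ 0.952800
step 4 [2y] bond c/2=3/80: DF=(213071/200000 − 3/80·(0.982100+0.965900+0.952800))/(1+3/80) = 461/500 ≈ 0.922000

1 1/2 9821/10000
2 1 9659/10000
3 3/2 1191/1250
4 2 461/500
s(0.5y) = (1/(9821/10000) − 1)/(1/2) = 358/9821 ≈ 3.6452%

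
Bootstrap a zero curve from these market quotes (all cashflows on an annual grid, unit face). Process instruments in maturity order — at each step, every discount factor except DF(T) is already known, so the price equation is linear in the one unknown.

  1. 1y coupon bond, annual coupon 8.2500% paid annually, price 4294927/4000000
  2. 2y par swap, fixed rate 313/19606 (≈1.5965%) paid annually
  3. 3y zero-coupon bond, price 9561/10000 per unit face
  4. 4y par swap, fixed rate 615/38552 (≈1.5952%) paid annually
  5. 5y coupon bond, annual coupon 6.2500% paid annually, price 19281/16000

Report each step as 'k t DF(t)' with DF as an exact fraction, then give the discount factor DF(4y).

step 1 [1y] bond c/1=33/400: DF=(4294927/4000000 − 33/400·(0))/(1+33/400) = 9919/10000 ≈ 0.991900
step 2 [2y] swap r/1=313/19606: DF=(1 − 313/19606·(0.991900))/(1+313/19606) = 9687/10000 ≈ 0.968700
step 3 [3y] zero: DF = P = 9561/10000 ≈ 0.956100
step 4 [4y] swap r/1=615/38552: DF=(1 − 615/38552·(0.991900+0.968700+0.956100))/(1+615/38552) = 1877/2000 ≈ 0.938500
step 5 [5y] bond c/1=1/16: DF=(19281/16000 − 1/16·(0.991900+0.968700+0.956100+0.938500))/(1+1/16) = 4537/5000 ≈ 0.907400

1 1 9919/10000
2 2 9687/10000
3 3 9561/10000
4 4 1877/2000
5 5 4537/5000
DF(4y) = 1877/2000 ≈ 0.938500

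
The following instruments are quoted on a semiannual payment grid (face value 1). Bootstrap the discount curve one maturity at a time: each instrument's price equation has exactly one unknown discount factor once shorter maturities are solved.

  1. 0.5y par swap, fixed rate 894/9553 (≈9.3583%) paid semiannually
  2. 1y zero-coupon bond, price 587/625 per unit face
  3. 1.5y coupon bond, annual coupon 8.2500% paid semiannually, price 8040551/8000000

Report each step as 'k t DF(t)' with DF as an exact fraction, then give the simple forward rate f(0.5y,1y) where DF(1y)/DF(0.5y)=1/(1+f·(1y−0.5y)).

step 1 [0.5y] swap r/2=447/9553: DF=(1 − 447/9553·(0))/(1+447/9553) = 9553/10000 ≈ 0.955300
step 2 [1y] zero: DF = P = 587/625 ≈ 0.939200
step 3 [1.5y] bond c/2=33/800: DF=(8040551/8000000 − 33/800·(0.955300+0.939200))/(1+33/800) = 4451/5000 ≈ 0.890200

1 1/2 9553/10000
2 1 587/625
3 3/2 4451/5000
f(0.5y,1y) = ((9553/10000)/(587/625) − 1)/(1/2) = 161/4696 ≈ 3.4284%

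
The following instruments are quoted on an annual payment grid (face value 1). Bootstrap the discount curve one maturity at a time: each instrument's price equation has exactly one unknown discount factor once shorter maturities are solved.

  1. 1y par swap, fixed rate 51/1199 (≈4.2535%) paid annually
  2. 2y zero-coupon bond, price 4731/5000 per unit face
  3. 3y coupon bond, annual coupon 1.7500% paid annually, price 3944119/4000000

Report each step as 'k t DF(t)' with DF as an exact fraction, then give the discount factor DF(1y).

step 1 [1y] swap r/1=51/1199: DF=(1 − 51/1199·(0))/(1+51/1199) = 1199/1250 ≈ 0.959200
step 2 [2y] zero: DF = P = 4731/5000 ≈ 0.946200
step 3 [3y] bond c/1=7/400: DF=(3944119/4000000 − 7/400·(0.959200+0.946200))/(1+7/400) = 9363/10000 ≈ 0.936300

1 1 1199/1250
2 2 4731/5000
3 3 9363/10000
DF(1y) = 1199/1250 ≈ 0.959200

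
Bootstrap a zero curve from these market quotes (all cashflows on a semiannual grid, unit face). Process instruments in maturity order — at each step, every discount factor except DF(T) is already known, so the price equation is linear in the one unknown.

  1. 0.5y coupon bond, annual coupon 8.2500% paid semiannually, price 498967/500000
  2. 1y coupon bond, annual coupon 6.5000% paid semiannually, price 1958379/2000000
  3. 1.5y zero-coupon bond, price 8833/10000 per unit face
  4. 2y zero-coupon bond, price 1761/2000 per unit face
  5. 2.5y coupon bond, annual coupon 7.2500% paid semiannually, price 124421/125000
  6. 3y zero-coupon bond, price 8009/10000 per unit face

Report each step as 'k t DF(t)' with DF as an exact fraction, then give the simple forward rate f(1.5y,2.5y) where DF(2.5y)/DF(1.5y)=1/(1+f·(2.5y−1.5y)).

step 1 [0.5y] bond c/2=33/800: DF=(498967/500000 − 33/800·(0))/(1+33/800) = 599/625 ≈ 0.958400
step 2 [1y] bond c/2=13/400: DF=(1958379/2000000 − 13/400·(0.958400))/(1+13/400) = 4591/5000 ≈ 0.918200
step 3 [1.5y] zero: DF = P = 8833/10000 ≈ 0.883300
step 4 [2y] zero: DF = P = 1761/2000 ≈ 0.880500
step 5 [2.5y] bond c/2=29/800: DF=(124421/125000 − 29/800·(0.958400+0.918200+0.883300+0.880500))/(1+29/800) = 2083/2500 ≈ 0.833200
step 6 [3y] zero: DF = P = 8009/10000 ≈ 0.800900

1 1/2 599/625
2 1 4591/5000
3 3/2 8833/10000
4 2 1761/2000
5 5/2 2083/2500
6 3 8009/10000
f(1.5y,2.5y) = ((8833/10000)/(2083/2500) − 1)/(1) = 501/8332 ≈ 6.0130%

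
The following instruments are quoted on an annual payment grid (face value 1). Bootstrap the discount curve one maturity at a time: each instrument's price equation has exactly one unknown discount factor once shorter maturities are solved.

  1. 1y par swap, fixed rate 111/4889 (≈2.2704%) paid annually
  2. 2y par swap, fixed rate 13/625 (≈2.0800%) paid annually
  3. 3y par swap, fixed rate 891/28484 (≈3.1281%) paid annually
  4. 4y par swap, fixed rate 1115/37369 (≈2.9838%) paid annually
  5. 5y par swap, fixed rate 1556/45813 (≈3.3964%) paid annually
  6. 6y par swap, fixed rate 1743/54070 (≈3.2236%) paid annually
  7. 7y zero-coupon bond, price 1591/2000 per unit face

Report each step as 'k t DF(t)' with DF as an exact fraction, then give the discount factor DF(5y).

1 1 4889/5000
2 2 9597/10000
3 3 9109/10000
4 4 1777/2000
5 5 2111/2500
6 6 8257/10000
7 7 1591/2000
DF(5y) = 2111/2500 ≈ 0.844400

step 1 [1y] swap r/1=111/4889: DF=(1 − 111/4889·(0))/(1+111/4889) = 4889/5000 ≈ 0.977800
step 2 [2y] swap r/1=13/625: DF=(1 − 13/625·(0.977800))/(1+13/625) = 9597/10000 ≈ 0.959700
step 3 [3y] swap r/1=891/28484: DF=(1 − 891/28484·(0.977800+0.959700))/(1+891/28484) = 9109/10000 ≈ 0.910900
step 4 [4y] swap r/1=1115/37369: DF=(1 − 1115/37369·(0.977800+0.959700+0.910900))/(1+1115/37369) = 1777/2000 ≈ 0.888500
step 5 [5y] swap r/1=1556/45813: DF=(1 − 1556/45813·(0.977800+0.959700+0.910900+0.888500))/(1+1556/45813) = 2111/2500 ≈ 0.844400
step 6 [6y] swap r/1=1743/54070: DF=(1 − 1743/54070·(0.977800+0.959700+0.910900+0.888500+0.844400))/(1+1743/54070) = 8257/10000 ≈ 0.825700
step 7 [7y] zero: DF = P = 1591/2000 ≈ 0.795500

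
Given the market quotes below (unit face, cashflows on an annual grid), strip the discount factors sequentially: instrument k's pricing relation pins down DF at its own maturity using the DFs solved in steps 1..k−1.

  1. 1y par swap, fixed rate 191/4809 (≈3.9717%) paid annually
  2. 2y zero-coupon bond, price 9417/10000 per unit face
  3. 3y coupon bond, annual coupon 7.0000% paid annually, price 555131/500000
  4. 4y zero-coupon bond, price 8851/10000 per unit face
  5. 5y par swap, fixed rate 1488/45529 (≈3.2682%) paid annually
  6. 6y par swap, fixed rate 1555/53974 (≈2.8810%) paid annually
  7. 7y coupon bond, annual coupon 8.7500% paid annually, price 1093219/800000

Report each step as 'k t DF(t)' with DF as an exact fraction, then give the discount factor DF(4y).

1 1 4809/5000
2 2 9417/10000
3 3 9131/10000
4 4 8851/10000
5 5 532/625
6 6 1689/2000
7 7 8223/10000
DF(4y) = 8851/10000 ≈ 0.885100

step 1 [1y] swap r/1=191/4809: DF=(1 − 191/4809·(0))/(1+191/4809) = 4809/5000 ≈ 0.961800
step 2 [2y] zero: DF = P = 9417/10000 ≈ 0.941700
step 3 [3y] bond c/1=7/100: DF=(555131/500000 − 7/100·(0.961800+0.941700))/(1+7/100) = 9131/10000 ≈ 0.913100
step 4 [4y] zero: DF = P = 8851/10000 ≈ 0.885100
step 5 [5y] swap r/1=1488/45529: DF=(1 − 1488/45529·(0.961800+0.941700+0.913100+0.885100))/(1+1488/45529) = 532/625 ≈ 0.851200
step 6 [6y] swap r/1=1555/53974: DF=(1 − 1555/53974·(0.961800+0.941700+0.913100+0.885100+0.851200))/(1+1555/53974) = 1689/2000 ≈ 0.844500
step 7 [7y] bond c/1=7/80: DF=(1093219/800000 − 7/80·(0.961800+0.941700+0.913100+0.885100+0.851200+0.844500))/(1+7/80) = 8223/10000 ≈ 0.822300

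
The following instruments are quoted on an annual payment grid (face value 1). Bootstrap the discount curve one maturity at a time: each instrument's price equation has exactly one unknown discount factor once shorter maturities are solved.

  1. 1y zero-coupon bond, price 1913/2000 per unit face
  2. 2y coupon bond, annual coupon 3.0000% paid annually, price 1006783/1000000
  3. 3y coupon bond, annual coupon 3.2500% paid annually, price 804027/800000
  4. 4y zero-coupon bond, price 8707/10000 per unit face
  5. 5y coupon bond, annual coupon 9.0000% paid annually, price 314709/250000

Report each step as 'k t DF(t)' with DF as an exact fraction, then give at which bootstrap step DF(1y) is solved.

1 1 1913/2000
2 2 1187/1250
3 3 4567/5000
4 4 8707/10000
5 5 4251/5000
DF(1y) is solved at step 1

step 1 [1y] zero: DF = P = 1913/2000 ≈ 0.956500
step 2 [2y] bond c/1=3/100: DF=(1006783/1000000 − 3/100·(0.956500))/(1+3/100) = 1187/1250 ≈ 0.949600
step 3 [3y] bond c/1=13/400: DF=(804027/800000 − 13/400·(0.956500+0.949600))/(1+13/400) = 4567/5000 ≈ 0.913400
step 4 [4y] zero: DF = P = 8707/10000 ≈ 0.870700
step 5 [5y] bond c/1=9/100: DF=(314709/250000 − 9/100·(0.956500+0.949600+0.913400+0.870700))/(1+9/100) = 4251/5000 ≈ 0.850200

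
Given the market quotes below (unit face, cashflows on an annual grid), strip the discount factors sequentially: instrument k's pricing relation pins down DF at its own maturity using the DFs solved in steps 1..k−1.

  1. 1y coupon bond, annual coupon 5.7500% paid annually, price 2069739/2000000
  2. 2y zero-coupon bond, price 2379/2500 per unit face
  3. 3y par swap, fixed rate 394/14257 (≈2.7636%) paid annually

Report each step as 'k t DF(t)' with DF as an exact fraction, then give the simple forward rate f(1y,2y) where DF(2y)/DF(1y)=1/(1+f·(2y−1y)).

1 1 4893/5000
2 2 2379/2500
3 3 2303/2500
f(1y,2y) = ((4893/5000)/(2379/2500) − 1)/(1) = 45/1586 ≈ 2.8373%

step 1 [1y] bond c/1=23/400: DF=(2069739/2000000 − 23/400·(0))/(1+23/400) = 4893/5000 ≈ 0.978600
step 2 [2y] zero: DF = P = 2379/2500 ≈ 0.951600
step 3 [3y] swap r/1=394/14257: DF=(1 − 394/14257·(0.978600+0.951600))/(1+394/14257) = 2303/2500 ≈ 0.921200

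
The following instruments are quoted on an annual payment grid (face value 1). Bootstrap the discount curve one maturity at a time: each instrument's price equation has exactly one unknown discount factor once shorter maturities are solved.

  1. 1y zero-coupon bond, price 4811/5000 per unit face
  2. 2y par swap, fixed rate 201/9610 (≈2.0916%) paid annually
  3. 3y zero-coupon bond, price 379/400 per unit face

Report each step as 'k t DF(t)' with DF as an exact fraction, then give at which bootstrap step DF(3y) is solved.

1 1 4811/5000
2 2 4799/5000
3 3 379/400
DF(3y) is solved at step 3

step 1 [1y] zero: DF = P = 4811/5000 ≈ 0.962200
step 2 [2y] swap r/1=201/9610: DF=(1 − 201/9610·(0.962200))/(1+201/9610) = 4799/5000 ≈ 0.959800
step 3 [3y] zero: DF = P = 379/400 ≈ 0.947500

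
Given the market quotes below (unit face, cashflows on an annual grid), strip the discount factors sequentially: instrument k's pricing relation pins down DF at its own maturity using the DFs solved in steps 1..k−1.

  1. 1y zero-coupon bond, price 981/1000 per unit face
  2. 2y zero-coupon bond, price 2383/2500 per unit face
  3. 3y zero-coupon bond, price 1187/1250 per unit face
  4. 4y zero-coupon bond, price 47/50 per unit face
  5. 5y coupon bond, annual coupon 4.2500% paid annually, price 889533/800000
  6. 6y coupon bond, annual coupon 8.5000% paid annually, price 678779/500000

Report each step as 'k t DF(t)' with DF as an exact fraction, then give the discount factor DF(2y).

1 1 981/1000
2 2 2383/2500
3 3 1187/1250
4 4 47/50
5 5 9107/10000
6 6 8803/10000
DF(2y) = 2383/2500 ≈ 0.953200

step 1 [1y] zero: DF = P = 981/1000 ≈ 0.981000
step 2 [2y] zero: DF = P = 2383/2500 ≈ 0.953200
step 3 [3y] zero: DF = P = 1187/1250 ≈ 0.949600
step 4 [4y] zero: DF = P = 47/50 ≈ 0.940000
step 5 [5y] bond c/1=17/400: DF=(889533/800000 − 17/400·(0.981000+0.953200+0.949600+0.940000))/(1+17/400) = 9107/10000 ≈ 0.910700
step 6 [6y] bond c/1=17/200: DF=(678779/500000 − 17/200·(0.981000+0.953200+0.949600+0.940000+0.910700))/(1+17/200) = 8803/10000 ≈ 0.880300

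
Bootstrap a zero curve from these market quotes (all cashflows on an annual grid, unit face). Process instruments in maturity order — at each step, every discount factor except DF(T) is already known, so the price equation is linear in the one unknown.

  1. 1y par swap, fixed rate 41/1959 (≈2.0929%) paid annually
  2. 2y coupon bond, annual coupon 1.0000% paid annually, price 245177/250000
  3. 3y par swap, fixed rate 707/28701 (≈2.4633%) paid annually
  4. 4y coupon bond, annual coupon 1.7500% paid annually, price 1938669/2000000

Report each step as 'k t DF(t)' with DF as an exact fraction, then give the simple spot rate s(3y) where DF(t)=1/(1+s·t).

step 1 [1y] swap r/1=41/1959: DF=(1 − 41/1959·(0))/(1+41/1959) = 1959/2000 ≈ 0.979500
step 2 [2y] bond c/1=1/100: DF=(245177/250000 − 1/100·(0.979500))/(1+1/100) = 9613/10000 ≈ 0.961300
step 3 [3y] swap r/1=707/28701: DF=(1 − 707/28701·(0.979500+0.961300))/(1+707/28701) = 9293/10000 ≈ 0.929300
step 4 [4y] bond c/1=7/400: DF=(1938669/2000000 − 7/400·(0.979500+0.961300+0.929300))/(1+7/400) = 9033/10000 ≈ 0.903300

1 1 1959/2000
2 2 9613/10000
3 3 9293/10000
4 4 9033/10000
s(3y) = (1/(9293/10000) − 1)/(3) = 707/27879 ≈ 2.5360%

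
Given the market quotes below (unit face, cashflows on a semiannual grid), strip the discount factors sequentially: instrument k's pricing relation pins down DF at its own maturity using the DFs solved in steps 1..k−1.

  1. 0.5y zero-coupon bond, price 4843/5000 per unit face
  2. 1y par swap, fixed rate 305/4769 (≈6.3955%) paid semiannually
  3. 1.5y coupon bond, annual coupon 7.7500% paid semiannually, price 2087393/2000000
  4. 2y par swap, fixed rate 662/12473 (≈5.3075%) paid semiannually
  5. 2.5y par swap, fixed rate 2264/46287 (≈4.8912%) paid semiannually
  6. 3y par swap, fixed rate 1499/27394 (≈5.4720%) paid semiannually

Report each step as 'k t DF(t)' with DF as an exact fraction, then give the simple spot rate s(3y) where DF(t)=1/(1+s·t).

step 1 [0.5y] zero: DF = P = 4843/5000 ≈ 0.968600
step 2 [1y] swap r/2=305/9538: DF=(1 − 305/9538·(0.968600))/(1+305/9538) = 939/1000 ≈ 0.939000
step 3 [1.5y] bond c/2=31/800: DF=(2087393/2000000 − 31/800·(0.968600+0.939000))/(1+31/800) = 1167/1250 ≈ 0.933600
step 4 [2y] swap r/2=331/12473: DF=(1 − 331/12473·(0.968600+0.939000+0.933600))/(1+331/12473) = 9007/10000 ≈ 0.900700
step 5 [2.5y] swap r/2=1132/46287: DF=(1 − 1132/46287·(0.968600+0.939000+0.933600+0.900700))/(1+1132/46287) = 2217/2500 ≈ 0.886800
step 6 [3y] swap r/2=1499/54788: DF=(1 − 1499/54788·(0.968600+0.939000+0.933600+0.900700+0.886800))/(1+1499/54788) = 8501/10000 ≈ 0.850100

1 1/2 4843/5000
2 1 939/1000
3 3/2 1167/1250
4 2 9007/10000
5 5/2 2217/2500
6 3 8501/10000
s(3y) = (1/(8501/10000) − 1)/(3) = 1499/25503 ≈ 5.8777%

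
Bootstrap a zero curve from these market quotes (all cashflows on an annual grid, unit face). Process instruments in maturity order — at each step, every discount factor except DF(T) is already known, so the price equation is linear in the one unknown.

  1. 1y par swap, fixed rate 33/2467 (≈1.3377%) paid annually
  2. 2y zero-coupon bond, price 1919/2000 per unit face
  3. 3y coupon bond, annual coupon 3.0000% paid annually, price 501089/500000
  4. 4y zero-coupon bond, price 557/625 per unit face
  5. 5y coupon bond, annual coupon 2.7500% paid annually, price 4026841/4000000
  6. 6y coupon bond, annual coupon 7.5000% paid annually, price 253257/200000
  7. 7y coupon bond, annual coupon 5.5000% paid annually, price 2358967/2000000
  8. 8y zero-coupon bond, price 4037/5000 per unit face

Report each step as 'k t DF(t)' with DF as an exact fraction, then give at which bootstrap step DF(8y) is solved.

1 1 2467/2500
2 2 1919/2000
3 3 9163/10000
4 4 557/625
5 5 8793/10000
6 6 8547/10000
7 7 8319/10000
8 8 4037/5000
DF(8y) is solved at step 8

step 1 [1y] swap r/1=33/2467: DF=(1 − 33/2467·(0))/(1+33/2467) = 2467/2500 ≈ 0.986800
step 2 [2y] zero: DF = P = 1919/2000 ≈ 0.959500
step 3 [3y] bond c/1=3/100: DF=(501089/500000 − 3/100·(0.986800+0.959500))/(1+3/100) = 9163/10000 ≈ 0.916300
step 4 [4y] zero: DF = P = 557/625 ≈ 0.891200
step 5 [5y] bond c/1=11/400: DF=(4026841/4000000 − 11/400·(0.986800+0.959500+0.916300+0.891200))/(1+11/400) = 8793/10000 ≈ 0.879300
step 6 [6y] bond c/1=3/40: DF=(253257/200000 − 3/40·(0.986800+0.959500+0.916300+0.891200+0.879300))/(1+3/40) = 8547/10000 ≈ 0.854700
step 7 [7y] bond c/1=11/200: DF=(2358967/2000000 − 11/200·(0.986800+0.959500+0.916300+0.891200+0.879300+0.854700))/(1+11/200) = 8319/10000 ≈ 0.831900
step 8 [8y] zero: DF = P = 4037/5000 ≈ 0.807400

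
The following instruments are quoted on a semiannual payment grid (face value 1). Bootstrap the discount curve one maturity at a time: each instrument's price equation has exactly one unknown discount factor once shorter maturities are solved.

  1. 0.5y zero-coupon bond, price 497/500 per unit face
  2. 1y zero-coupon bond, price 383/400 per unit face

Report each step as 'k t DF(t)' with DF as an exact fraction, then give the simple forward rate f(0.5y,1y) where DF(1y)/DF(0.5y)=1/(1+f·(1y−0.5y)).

1 1/2 497/500
2 1 383/400
f(0.5y,1y) = ((497/500)/(383/400) − 1)/(1/2) = 146/1915 ≈ 7.6240%

step 1 [0.5y] zero: DF = P = 497/500 ≈ 0.994000
step 2 [1y] zero: DF = P = 383/400 ≈ 0.957500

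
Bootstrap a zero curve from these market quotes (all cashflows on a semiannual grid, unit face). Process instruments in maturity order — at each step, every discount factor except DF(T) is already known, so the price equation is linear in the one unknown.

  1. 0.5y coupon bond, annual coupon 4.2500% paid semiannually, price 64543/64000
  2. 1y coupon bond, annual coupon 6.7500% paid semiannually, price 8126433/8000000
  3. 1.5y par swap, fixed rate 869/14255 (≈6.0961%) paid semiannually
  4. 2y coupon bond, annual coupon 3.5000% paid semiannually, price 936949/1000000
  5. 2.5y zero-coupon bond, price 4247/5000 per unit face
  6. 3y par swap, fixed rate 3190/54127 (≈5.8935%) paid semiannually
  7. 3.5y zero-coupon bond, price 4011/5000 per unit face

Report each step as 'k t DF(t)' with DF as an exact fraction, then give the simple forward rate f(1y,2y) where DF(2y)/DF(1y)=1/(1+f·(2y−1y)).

1 1/2 79/80
2 1 594/625
3 3/2 9131/10000
4 2 4359/5000
5 5/2 4247/5000
6 3 1681/2000
7 7/2 4011/5000
f(1y,2y) = ((594/625)/(4359/5000) − 1)/(1) = 131/1453 ≈ 9.0158%

step 1 [0.5y] bond c/2=17/800: DF=(64543/64000 − 17/800·(0))/(1+17/800) = 79/80 ≈ 0.987500
step 2 [1y] bond c/2=27/800: DF=(8126433/8000000 − 27/800·(0.987500))/(1+27/800) = 594/625 ≈ 0.950400
step 3 [1.5y] swap r/2=869/28510: DF=(1 − 869/28510·(0.987500+0.950400))/(1+869/28510) = 9131/10000 ≈ 0.913100
step 4 [2y] bond c/2=7/400: DF=(936949/1000000 − 7/400·(0.987500+0.950400+0.913100))/(1+7/400) = 4359/5000 ≈ 0.871800
step 5 [2.5y] zero: DF = P = 4247/5000 ≈ 0.849400
step 6 [3y] swap r/2=1595/54127: DF=(1 − 1595/54127·(0.987500+0.950400+0.913100+0.871800+0.849400))/(1+1595/54127) = 1681/2000 ≈ 0.840500
step 7 [3.5y] zero: DF = P = 4011/5000 ≈ 0.802200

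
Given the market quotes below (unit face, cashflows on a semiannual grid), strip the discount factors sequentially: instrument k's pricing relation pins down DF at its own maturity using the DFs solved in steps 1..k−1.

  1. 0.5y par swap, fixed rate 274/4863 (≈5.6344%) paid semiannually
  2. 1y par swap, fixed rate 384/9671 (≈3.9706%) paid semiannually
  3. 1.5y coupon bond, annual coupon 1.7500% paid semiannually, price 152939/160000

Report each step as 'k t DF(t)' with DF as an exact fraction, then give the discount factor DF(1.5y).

step 1 [0.5y] swap r/2=137/4863: DF=(1 − 137/4863·(0))/(1+137/4863) = 4863/5000 ≈ 0.972600
step 2 [1y] swap r/2=192/9671: DF=(1 − 192/9671·(0.972600))/(1+192/9671) = 601/625 ≈ 0.961600
step 3 [1.5y] bond c/2=7/800: DF=(152939/160000 − 7/800·(0.972600+0.961600))/(1+7/800) = 2327/2500 ≈ 0.930800

1 1/2 4863/5000
2 1 601/625
3 3/2 2327/2500
DF(1.5y) = 2327/2500 ≈ 0.930800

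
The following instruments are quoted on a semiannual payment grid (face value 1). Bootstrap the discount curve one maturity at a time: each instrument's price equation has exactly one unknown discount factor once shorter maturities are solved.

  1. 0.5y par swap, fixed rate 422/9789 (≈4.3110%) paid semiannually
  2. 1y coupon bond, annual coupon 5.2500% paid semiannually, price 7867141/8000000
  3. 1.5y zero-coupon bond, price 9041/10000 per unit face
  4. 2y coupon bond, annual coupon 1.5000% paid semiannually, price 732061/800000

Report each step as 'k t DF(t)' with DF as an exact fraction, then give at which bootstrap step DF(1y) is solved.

1 1/2 9789/10000
2 1 2333/2500
3 3/2 9041/10000
4 2 8873/10000
DF(1y) is solved at step 2

step 1 [0.5y] swap r/2=211/9789: DF=(1 − 211/9789·(0))/(1+211/9789) = 9789/10000 ≈ 0.978900
step 2 [1y] bond c/2=21/800: DF=(7867141/8000000 − 21/800·(0.978900))/(1+21/800) = 2333/2500 ≈ 0.933200
step 3 [1.5y] zero: DF = P = 9041/10000 ≈ 0.904100
step 4 [2y] bond c/2=3/400: DF=(732061/800000 − 3/400·(0.978900+0.933200+0.904100))/(1+3/400) = 8873/10000 ≈ 0.887300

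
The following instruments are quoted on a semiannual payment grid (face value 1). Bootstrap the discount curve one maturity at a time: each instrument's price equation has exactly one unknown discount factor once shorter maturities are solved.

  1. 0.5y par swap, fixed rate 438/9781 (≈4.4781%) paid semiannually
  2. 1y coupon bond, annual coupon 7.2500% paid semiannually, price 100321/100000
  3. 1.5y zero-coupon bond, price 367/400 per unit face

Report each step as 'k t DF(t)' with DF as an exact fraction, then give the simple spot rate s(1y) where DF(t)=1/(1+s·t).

step 1 [0.5y] swap r/2=219/9781: DF=(1 − 219/9781·(0))/(1+219/9781) = 9781/10000 ≈ 0.978100
step 2 [1y] bond c/2=29/800: DF=(100321/100000 − 29/800·(0.978100))/(1+29/800) = 9339/10000 ≈ 0.933900
step 3 [1.5y] zero: DF = P = 367/400 ≈ 0.917500

1 1/2 9781/10000
2 1 9339/10000
3 3/2 367/400
s(1y) = (1/(9339/10000) − 1)/(1) = 661/9339 ≈ 7.0778%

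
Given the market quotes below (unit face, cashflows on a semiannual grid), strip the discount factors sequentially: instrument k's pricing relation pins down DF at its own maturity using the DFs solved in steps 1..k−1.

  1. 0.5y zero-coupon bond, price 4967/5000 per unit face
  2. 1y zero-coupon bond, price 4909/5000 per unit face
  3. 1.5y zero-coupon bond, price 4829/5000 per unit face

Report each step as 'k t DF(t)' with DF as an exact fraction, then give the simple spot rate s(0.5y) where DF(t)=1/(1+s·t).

1 1/2 4967/5000
2 1 4909/5000
3 3/2 4829/5000
s(0.5y) = (1/(4967/5000) − 1)/(1/2) = 66/4967 ≈ 1.3288%

step 1 [0.5y] zero: DF = P = 4967/5000 ≈ 0.993400
step 2 [1y] zero: DF = P = 4909/5000 ≈ 0.981800
step 3 [1.5y] zero: DF = P = 4829/5000 ≈ 0.965800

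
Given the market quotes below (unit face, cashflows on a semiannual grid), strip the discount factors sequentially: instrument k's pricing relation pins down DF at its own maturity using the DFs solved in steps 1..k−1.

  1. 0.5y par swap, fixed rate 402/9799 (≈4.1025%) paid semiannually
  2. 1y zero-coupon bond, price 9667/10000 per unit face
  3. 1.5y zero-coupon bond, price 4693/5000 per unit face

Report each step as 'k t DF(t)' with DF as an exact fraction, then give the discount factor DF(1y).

1 1/2 9799/10000
2 1 9667/10000
3 3/2 4693/5000
DF(1y) = 9667/10000 ≈ 0.966700

step 1 [0.5y] swap r/2=201/9799: DF=(1 − 201/9799·(0))/(1+201/9799) = 9799/10000 ≈ 0.979900
step 2 [1y] zero: DF = P = 9667/10000 ≈ 0.966700
step 3 [1.5y] zero: DF = P = 4693/5000 ≈ 0.938600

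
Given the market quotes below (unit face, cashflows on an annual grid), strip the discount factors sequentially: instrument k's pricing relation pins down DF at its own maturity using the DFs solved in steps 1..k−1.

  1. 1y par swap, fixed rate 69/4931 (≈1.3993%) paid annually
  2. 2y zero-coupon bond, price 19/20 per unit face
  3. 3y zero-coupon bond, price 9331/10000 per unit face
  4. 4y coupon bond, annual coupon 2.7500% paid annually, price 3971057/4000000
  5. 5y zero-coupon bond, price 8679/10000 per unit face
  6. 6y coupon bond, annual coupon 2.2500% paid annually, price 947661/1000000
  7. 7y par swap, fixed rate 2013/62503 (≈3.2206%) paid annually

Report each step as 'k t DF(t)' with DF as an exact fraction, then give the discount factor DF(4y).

1 1 4931/5000
2 2 19/20
3 3 9331/10000
4 4 4447/5000
5 5 8679/10000
6 6 33/40
7 7 7987/10000
DF(4y) = 4447/5000 ≈ 0.889400

step 1 [1y] swap r/1=69/4931: DF=(1 − 69/4931·(0))/(1+69/4931) = 4931/5000 ≈ 0.986200
step 2 [2y] zero: DF = P = 19/20 ≈ 0.950000
step 3 [3y] zero: DF = P = 9331/10000 ≈ 0.933100
step 4 [4y] bond c/1=11/400: DF=(3971057/4000000 − 11/400·(0.986200+0.950000+0.933100))/(1+11/400) = 4447/5000 ≈ 0.889400
step 5 [5y] zero: DF = P = 8679/10000 ≈ 0.867900
step 6 [6y] bond c/1=9/400: DF=(947661/1000000 − 9/400·(0.986200+0.950000+0.933100+0.889400+0.867900))/(1+9/400) = 33/40 ≈ 0.825000
step 7 [7y] swap r/1=2013/62503: DF=(1 − 2013/62503·(0.986200+0.950000+0.933100+0.889400+0.867900+0.825000))/(1+2013/62503) = 7987/10000 ≈ 0.798700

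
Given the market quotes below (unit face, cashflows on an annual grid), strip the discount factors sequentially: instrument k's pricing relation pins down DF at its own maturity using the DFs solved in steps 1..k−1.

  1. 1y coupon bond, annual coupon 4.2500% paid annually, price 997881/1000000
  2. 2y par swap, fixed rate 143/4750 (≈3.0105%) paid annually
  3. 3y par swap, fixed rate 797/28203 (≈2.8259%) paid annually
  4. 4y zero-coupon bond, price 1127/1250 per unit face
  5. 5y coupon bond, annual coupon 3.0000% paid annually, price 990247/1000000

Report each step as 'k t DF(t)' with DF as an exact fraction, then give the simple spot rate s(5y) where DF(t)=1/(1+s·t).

step 1 [1y] bond c/1=17/400: DF=(997881/1000000 − 17/400·(0))/(1+17/400) = 2393/2500 ≈ 0.957200
step 2 [2y] swap r/1=143/4750: DF=(1 − 143/4750·(0.957200))/(1+143/4750) = 2357/2500 ≈ 0.942800
step 3 [3y] swap r/1=797/28203: DF=(1 − 797/28203·(0.957200+0.942800))/(1+797/28203) = 9203/10000 ≈ 0.920300
step 4 [4y] zero: DF = P = 1127/1250 ≈ 0.901600
step 5 [5y] bond c/1=3/100: DF=(990247/1000000 − 3/100·(0.957200+0.942800+0.920300+0.901600))/(1+3/100) = 853/1000 ≈ 0.853000

1 1 2393/2500
2 2 2357/2500
3 3 9203/10000
4 4 1127/1250
5 5 853/1000
s(5y) = (1/(853/1000) − 1)/(5) = 147/4265 ≈ 3.4467%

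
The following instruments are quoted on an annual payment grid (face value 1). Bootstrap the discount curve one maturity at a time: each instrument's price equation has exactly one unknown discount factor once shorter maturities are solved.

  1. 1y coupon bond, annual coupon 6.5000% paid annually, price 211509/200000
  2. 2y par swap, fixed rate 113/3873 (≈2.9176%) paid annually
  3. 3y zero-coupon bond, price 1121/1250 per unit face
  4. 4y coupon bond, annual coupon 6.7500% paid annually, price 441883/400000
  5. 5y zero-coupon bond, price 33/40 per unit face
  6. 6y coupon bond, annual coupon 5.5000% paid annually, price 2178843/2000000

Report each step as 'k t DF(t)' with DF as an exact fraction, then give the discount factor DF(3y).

step 1 [1y] bond c/1=13/200: DF=(211509/200000 − 13/200·(0))/(1+13/200) = 993/1000 ≈ 0.993000
step 2 [2y] swap r/1=113/3873: DF=(1 − 113/3873·(0.993000))/(1+113/3873) = 1887/2000 ≈ 0.943500
step 3 [3y] zero: DF = P = 1121/1250 ≈ 0.896800
step 4 [4y] bond c/1=27/400: DF=(441883/400000 − 27/400·(0.993000+0.943500+0.896800))/(1+27/400) = 8557/10000 ≈ 0.855700
step 5 [5y] zero: DF = P = 33/40 ≈ 0.825000
step 6 [6y] bond c/1=11/200: DF=(2178843/2000000 − 11/200·(0.993000+0.943500+0.896800+0.855700+0.825000))/(1+11/200) = 7973/10000 ≈ 0.797300

1 1 993/1000
2 2 1887/2000
3 3 1121/1250
4 4 8557/10000
5 5 33/40
6 6 7973/10000
DF(3y) = 1121/1250 ≈ 0.896800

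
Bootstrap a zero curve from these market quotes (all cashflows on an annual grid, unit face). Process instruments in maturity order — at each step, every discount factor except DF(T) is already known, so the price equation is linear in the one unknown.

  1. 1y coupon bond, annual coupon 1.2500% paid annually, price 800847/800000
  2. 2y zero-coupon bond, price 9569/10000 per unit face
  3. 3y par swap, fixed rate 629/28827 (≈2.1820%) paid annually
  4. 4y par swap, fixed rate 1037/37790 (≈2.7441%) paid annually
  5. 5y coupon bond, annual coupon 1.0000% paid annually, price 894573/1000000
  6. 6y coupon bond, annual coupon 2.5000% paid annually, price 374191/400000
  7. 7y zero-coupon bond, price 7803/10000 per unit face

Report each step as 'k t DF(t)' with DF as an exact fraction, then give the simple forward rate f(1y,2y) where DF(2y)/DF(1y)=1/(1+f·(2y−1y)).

1 1 9887/10000
2 2 9569/10000
3 3 9371/10000
4 4 8963/10000
5 5 8483/10000
6 6 3999/5000
7 7 7803/10000
f(1y,2y) = ((9887/10000)/(9569/10000) − 1)/(1) = 318/9569 ≈ 3.3232%

step 1 [1y] bond c/1=1/80: DF=(800847/800000 − 1/80·(0))/(1+1/80) = 9887/10000 ≈ 0.988700
step 2 [2y] zero: DF = P = 9569/10000 ≈ 0.956900
step 3 [3y] swap r/1=629/28827: DF=(1 − 629/28827·(0.988700+0.956900))/(1+629/28827) = 9371/10000 ≈ 0.937100
step 4 [4y] swap r/1=1037/37790: DF=(1 − 1037/37790·(0.988700+0.956900+0.937100))/(1+1037/37790) = 8963/10000 ≈ 0.896300
step 5 [5y] bond c/1=1/100: DF=(894573/1000000 − 1/100·(0.988700+0.956900+0.937100+0.896300))/(1+1/100) = 8483/10000 ≈ 0.848300
step 6 [6y] bond c/1=1/40: DF=(374191/400000 − 1/40·(0.988700+0.956900+0.937100+0.896300+0.848300))/(1+1/40) = 3999/5000 ≈ 0.799800
step 7 [7y] zero: DF = P = 7803/10000 ≈ 0.780300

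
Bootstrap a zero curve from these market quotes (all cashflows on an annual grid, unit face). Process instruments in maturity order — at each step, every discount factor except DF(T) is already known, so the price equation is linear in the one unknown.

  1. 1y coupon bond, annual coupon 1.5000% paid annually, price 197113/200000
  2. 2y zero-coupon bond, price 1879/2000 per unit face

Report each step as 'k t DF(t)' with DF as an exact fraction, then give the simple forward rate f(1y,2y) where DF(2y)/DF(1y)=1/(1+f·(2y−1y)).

step 1 [1y] bond c/1=3/200: DF=(197113/200000 − 3/200·(0))/(1+3/200) = 971/1000 ≈ 0.971000
step 2 [2y] zero: DF = P = 1879/2000 ≈ 0.939500

1 1 971/1000
2 2 1879/2000
f(1y,2y) = ((971/1000)/(1879/2000) − 1)/(1) = 63/1879 ≈ 3.3528%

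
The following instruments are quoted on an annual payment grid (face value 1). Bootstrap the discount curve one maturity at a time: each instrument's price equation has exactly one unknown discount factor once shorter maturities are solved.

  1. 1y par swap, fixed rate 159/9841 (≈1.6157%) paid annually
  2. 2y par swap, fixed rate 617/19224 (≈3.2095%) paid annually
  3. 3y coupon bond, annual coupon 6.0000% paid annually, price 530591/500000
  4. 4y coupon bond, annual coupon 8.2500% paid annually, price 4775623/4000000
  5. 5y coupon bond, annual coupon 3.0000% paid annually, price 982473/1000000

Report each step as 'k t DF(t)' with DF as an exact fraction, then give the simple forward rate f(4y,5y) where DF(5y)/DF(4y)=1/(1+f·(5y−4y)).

1 1 9841/10000
2 2 9383/10000
3 3 8923/10000
4 4 2221/2500
5 5 423/500
f(4y,5y) = ((2221/2500)/(423/500) − 1)/(1) = 106/2115 ≈ 5.0118%

step 1 [1y] swap r/1=159/9841: DF=(1 − 159/9841·(0))/(1+159/9841) = 9841/10000 ≈ 0.984100
step 2 [2y] swap r/1=617/19224: DF=(1 − 617/19224·(0.984100))/(1+617/19224) = 9383/10000 ≈ 0.938300
step 3 [3y] bond c/1=3/50: DF=(530591/500000 − 3/50·(0.984100+0.938300))/(1+3/50) = 8923/10000 ≈ 0.892300
step 4 [4y] bond c/1=33/400: DF=(4775623/4000000 − 33/400·(0.984100+0.938300+0.892300))/(1+33/400) = 2221/2500 ≈ 0.888400
step 5 [5y] bond c/1=3/100: DF=(982473/1000000 − 3/100·(0.984100+0.938300+0.892300+0.888400))/(1+3/100) = 423/500 ≈ 0.846000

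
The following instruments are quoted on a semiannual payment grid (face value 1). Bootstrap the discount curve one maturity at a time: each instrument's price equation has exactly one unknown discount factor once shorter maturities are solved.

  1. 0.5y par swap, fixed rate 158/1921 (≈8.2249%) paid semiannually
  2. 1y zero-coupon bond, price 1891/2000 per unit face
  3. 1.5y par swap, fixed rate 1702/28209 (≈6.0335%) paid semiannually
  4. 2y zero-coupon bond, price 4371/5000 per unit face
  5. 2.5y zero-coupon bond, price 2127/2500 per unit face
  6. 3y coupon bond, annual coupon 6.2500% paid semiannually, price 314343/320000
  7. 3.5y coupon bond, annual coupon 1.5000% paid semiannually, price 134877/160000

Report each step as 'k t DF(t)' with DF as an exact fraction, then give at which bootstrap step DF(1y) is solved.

1 1/2 1921/2000
2 1 1891/2000
3 3/2 9149/10000
4 2 4371/5000
5 5/2 2127/2500
6 3 2037/2500
7 7/2 498/625
DF(1y) is solved at step 2

step 1 [0.5y] swap r/2=79/1921: DF=(1 − 79/1921·(0))/(1+79/1921) = 1921/2000 ≈ 0.960500
step 2 [1y] zero: DF = P = 1891/2000 ≈ 0.945500
step 3 [1.5y] swap r/2=851/28209: DF=(1 − 851/28209·(0.960500+0.945500))/(1+851/28209) = 9149/10000 ≈ 0.914900
step 4 [2y] zero: DF = P = 4371/5000 ≈ 0.874200
step 5 [2.5y] zero: DF = P = 2127/2500 ≈ 0.850800
step 6 [3y] bond c/2=1/32: DF=(314343/320000 − 1/32·(0.960500+0.945500+0.914900+0.874200+0.850800))/(1+1/32) = 2037/2500 ≈ 0.814800
step 7 [3.5y] bond c/2=3/400: DF=(134877/160000 − 3/400·(0.960500+0.945500+0.914900+0.874200+0.850800+0.814800))/(1+3/400) = 498/625 ≈ 0.796800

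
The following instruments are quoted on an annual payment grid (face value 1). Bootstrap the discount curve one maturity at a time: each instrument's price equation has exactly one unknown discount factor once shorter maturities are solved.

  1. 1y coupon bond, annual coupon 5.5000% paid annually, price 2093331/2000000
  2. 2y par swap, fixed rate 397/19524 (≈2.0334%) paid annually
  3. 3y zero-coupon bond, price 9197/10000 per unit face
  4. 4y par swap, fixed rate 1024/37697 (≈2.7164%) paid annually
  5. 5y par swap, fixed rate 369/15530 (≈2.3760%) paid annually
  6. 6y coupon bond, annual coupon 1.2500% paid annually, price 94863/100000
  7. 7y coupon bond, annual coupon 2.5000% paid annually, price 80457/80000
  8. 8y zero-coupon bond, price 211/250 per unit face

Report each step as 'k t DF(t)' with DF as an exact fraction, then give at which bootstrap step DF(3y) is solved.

1 1 9921/10000
2 2 9603/10000
3 3 9197/10000
4 4 561/625
5 5 8893/10000
6 6 4397/5000
7 7 8461/10000
8 8 211/250
DF(3y) is solved at step 3

step 1 [1y] bond c/1=11/200: DF=(2093331/2000000 − 11/200·(0))/(1+11/200) = 9921/10000 ≈ 0.992100
step 2 [2y] swap r/1=397/19524: DF=(1 − 397/19524·(0.992100))/(1+397/19524) = 9603/10000 ≈ 0.960300
step 3 [3y] zero: DF = P = 9197/10000 ≈ 0.919700
step 4 [4y] swap r/1=1024/37697: DF=(1 − 1024/37697·(0.992100+0.960300+0.919700))/(1+1024/37697) = 561/625 ≈ 0.897600
step 5 [5y] swap r/1=369/15530: DF=(1 − 369/15530·(0.992100+0.960300+0.919700+0.897600))/(1+369/15530) = 8893/10000 ≈ 0.889300
step 6 [6y] bond c/1=1/80: DF=(94863/100000 − 1/80·(0.992100+0.960300+0.919700+0.897600+0.889300))/(1+1/80) = 4397/5000 ≈ 0.879400
step 7 [7y] bond c/1=1/40: DF=(80457/80000 − 1/40·(0.992100+0.960300+0.919700+0.897600+0.889300+0.879400))/(1+1/40) = 8461/10000 ≈ 0.846100
step 8 [8y] zero: DF = P = 211/250 ≈ 0.844000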